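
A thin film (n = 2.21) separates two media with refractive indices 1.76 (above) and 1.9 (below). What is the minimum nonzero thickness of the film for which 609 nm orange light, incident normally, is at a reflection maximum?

68.9 nm

At the upper boundary (n = 1.76 to n = 2.21) the reflected ray undergoes a half-wave phase shift.
At the lower boundary (n = 2.21 to n = 1.9) the reflected ray undergoes no phase shift.
The two reflections differ by half a wavelength.
With one net inversion, constructive interference in reflection requires 2 n t = (m + ½) λ.
Minimum at m = 0: t = λ / (4 n) = 609 / (4 × 2.21) = 68.9 nm.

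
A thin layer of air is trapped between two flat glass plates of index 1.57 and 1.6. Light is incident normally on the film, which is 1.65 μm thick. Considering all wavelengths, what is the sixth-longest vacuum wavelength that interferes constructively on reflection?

Ray reflecting at the top interface goes from n = 1.57 toward n = 1.0: no phase shift.
At the lower boundary (n = 1.0 to n = 1.6) the reflected ray undergoes a half-wave phase shift.
Exactly one π shift → a net half-wave offset.
For strong reflection here: 2 n t = (m + ½) λ.
λ = 2 n t / (m + ½). The sixth-longest wavelength is m = 5: λ = 2 × 1.0 × 1650 / 5.50 = 600 nm.

600 nm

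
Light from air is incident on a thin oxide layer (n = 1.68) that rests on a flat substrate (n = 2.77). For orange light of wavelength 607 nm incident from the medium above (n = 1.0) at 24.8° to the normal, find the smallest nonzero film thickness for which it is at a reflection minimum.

93.3 nm

At the upper boundary (n = 1.0 to n = 1.68) the reflected ray undergoes a half-wave phase shift.
Bottom surface (1.68 → 2.77): reflection off a higher-index medium gives a half-wave phase shift.
Net: no relative phase inversion (both shifts match).
With no net inversion, destructive interference in reflection requires 2 n t cos θ_r = (m + ½) λ.
Snell's law: 1.0 sin 24.8° = 1.68 sin θ_r → sin θ_r = 0.250, cos θ_r = 0.968.
Minimum at m = 0: t = λ / (4 n cos θ_r) = 607 / (4 × 1.68 × 0.968) = 93.3 nm.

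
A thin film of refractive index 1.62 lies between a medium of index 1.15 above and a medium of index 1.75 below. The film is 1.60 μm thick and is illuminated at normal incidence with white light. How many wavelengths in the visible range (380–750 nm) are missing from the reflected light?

At the upper boundary (n = 1.15 to n = 1.62) the reflected ray undergoes a half-wave phase shift.
At the lower boundary (n = 1.62 to n = 1.75) the reflected ray undergoes a half-wave phase shift.
Zero or two π shifts → no net half-wave offset.
With no net inversion, destructive interference in reflection requires 2 n t = (m + ½) λ.
λ = 2 n t / (m + ½) = 5184 / (m + ½) nm.
m=6: 798 nm (IR); m=7: 691 nm (visible); m=8: 610 nm (visible); m=9: 546 nm (visible); m=10: 494 nm (visible); m=11: 451 nm (visible); m=12: 415 nm (visible); m=13: 384 nm (visible); m=14: 358 nm (UV).

7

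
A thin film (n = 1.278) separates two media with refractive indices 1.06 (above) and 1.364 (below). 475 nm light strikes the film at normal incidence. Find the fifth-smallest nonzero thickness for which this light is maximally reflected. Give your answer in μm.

At the upper boundary (n = 1.06 to n = 1.278) the reflected ray undergoes a half-wave phase shift.
At the lower boundary (n = 1.278 to n = 1.364) the reflected ray undergoes a half-wave phase shift.
Zero or two π shifts → no net half-wave offset.
With no net inversion, constructive interference in reflection requires 2 n t = m λ.
The fifth-smallest nonzero thickness corresponds to m = 5: t = m λ / (2 n) = 5.00 × 475 / (2 × 1.278) = 929 nm.

0.929 μm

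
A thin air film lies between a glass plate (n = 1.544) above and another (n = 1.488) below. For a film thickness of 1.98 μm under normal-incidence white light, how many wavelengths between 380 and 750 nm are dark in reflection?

5

Top surface (1.544 → 1.0): reflection off a lower-index medium gives no phase shift.
Ray reflecting at the bottom interface goes from n = 1.0 toward n = 1.488: a half-wave phase shift.
Net: one phase inversion between the two reflected rays.
For weak reflection here: 2 n t = m λ.
λ = 2 n t / m = 3960 / m nm.
m=5: 792 nm (IR); m=6: 660 nm (visible); m=7: 566 nm (visible); m=8: 495 nm (visible); m=9: 440 nm (visible); m=10: 396 nm (visible); m=11: 360 nm (UV).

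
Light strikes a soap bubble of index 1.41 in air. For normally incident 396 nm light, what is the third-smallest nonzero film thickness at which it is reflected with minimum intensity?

421 nm

Top surface (1.0 → 1.41): reflection off a higher-index medium gives a half-wave phase shift.
At the lower boundary (n = 1.41 to n = 1.0) the reflected ray undergoes no phase shift.
Net: one phase inversion between the two reflected rays.
So the condition for destructive reflection is 2 n t = m λ.
The third-smallest nonzero thickness corresponds to m = 3: t = m λ / (2 n) = 3.00 × 396 / (2 × 1.41) = 421 nm.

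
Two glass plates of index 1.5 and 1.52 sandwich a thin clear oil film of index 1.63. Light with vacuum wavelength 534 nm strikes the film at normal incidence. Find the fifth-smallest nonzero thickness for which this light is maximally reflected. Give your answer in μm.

Top surface (1.5 → 1.63): reflection off a higher-index medium gives a half-wave phase shift.
Ray reflecting at the bottom interface goes from n = 1.63 toward n = 1.52: no phase shift.
The two reflections differ by half a wavelength.
So the condition for constructive reflection is 2 n t = (m + ½) λ.
The fifth-smallest nonzero thickness corresponds to m = 4: t = (m + ½) λ / (2 n) = 4.50 × 534 / (2 × 1.63) = 737 nm.

0.737 μm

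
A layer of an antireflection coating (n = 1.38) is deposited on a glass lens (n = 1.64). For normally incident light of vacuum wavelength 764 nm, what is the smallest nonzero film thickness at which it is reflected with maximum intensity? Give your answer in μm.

At the upper boundary (n = 1.0 to n = 1.38) the reflected ray undergoes a half-wave phase shift.
At the lower boundary (n = 1.38 to n = 1.64) the reflected ray undergoes a half-wave phase shift.
Net: no relative phase inversion (both shifts match).
For bright reflection here: 2 n t = m λ.
The smallest nonzero thickness corresponds to m = 1: t = m λ / (2 n) = 1.00 × 764 / (2 × 1.38) = 277 nm.

0.277 μm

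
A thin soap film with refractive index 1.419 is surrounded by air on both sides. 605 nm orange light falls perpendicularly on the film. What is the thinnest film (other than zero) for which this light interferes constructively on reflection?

At the upper boundary (n = 1.0 to n = 1.419) the reflected ray undergoes a half-wave phase shift.
Ray reflecting at the bottom interface goes from n = 1.419 toward n = 1.0: no phase shift.
Net: one phase inversion between the two reflected rays.
With one net inversion, constructive interference in reflection requires 2 n t = (m + ½) λ.
Minimum at m = 0: t = λ / (4 n) = 605 / (4 × 1.419) = 107 nm.

107 nm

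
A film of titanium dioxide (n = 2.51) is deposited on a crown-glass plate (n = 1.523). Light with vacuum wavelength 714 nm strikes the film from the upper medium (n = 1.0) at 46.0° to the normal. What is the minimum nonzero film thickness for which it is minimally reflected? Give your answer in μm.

0.148 μm

Top surface (1.0 → 2.51): reflection off a higher-index medium gives a half-wave phase shift.
Ray reflecting at the bottom interface goes from n = 2.51 toward n = 1.523: no phase shift.
Exactly one π shift → a net half-wave offset.
So the condition for destructive reflection is 2 n t cos θ_r = m λ.
Snell's law: 1.0 sin 46.0° = 2.51 sin θ_r → sin θ_r = 0.287, cos θ_r = 0.958.
Minimum nonzero at m = 1: t = λ / (2 n cos θ_r) = 714 / (2 × 2.51 × 0.958) = 148 nm.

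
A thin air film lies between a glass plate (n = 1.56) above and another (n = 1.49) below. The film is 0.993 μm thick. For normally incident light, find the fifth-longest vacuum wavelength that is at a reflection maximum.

441 nm

At the upper boundary (n = 1.56 to n = 1.0) the reflected ray undergoes no phase shift.
Bottom surface (1.0 → 1.49): reflection off a higher-index medium gives a half-wave phase shift.
The two reflections differ by half a wavelength.
With one net inversion, constructive interference in reflection requires 2 n t = (m + ½) λ.
λ = 2 n t / (m + ½). The fifth-longest wavelength is m = 4: λ = 2 × 1.0 × 993 / 4.50 = 441 nm.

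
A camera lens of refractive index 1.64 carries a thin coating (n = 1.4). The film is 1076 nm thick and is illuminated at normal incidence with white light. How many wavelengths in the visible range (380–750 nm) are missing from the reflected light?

4

Ray reflecting at the top interface goes from n = 1.0 toward n = 1.4: a half-wave phase shift.
Bottom surface (1.4 → 1.64): reflection off a higher-index medium gives a half-wave phase shift.
The two reflections carry the same phase change, so no net offset.
So the condition for destructive reflection is 2 n t = (m + ½) λ.
λ = 2 n t / (m + ½) = 3013 / (m + ½) nm.
m=3: 861 nm (IR); m=4: 670 nm (visible); m=5: 548 nm (visible); m=6: 464 nm (visible); m=7: 402 nm (visible); m=8: 354 nm (UV).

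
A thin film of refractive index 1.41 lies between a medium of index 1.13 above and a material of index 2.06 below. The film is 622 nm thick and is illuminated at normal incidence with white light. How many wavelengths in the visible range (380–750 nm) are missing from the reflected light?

3

Top surface (1.13 → 1.41): reflection off a higher-index medium gives a half-wave phase shift.
Ray reflecting at the bottom interface goes from n = 1.41 toward n = 2.06: a half-wave phase shift.
The two reflections carry the same phase change, so no net offset.
For weak reflection here: 2 n t = (m + ½) λ.
λ = 2 n t / (m + ½) = 1754 / (m + ½) nm.
m=1: 1169 nm (IR); m=2: 702 nm (visible); m=3: 501 nm (visible); m=4: 390 nm (visible); m=5: 319 nm (UV).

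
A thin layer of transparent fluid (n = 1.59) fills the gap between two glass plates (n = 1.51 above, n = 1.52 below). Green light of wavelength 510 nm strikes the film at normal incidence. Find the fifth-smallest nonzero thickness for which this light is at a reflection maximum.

722 nm

Ray reflecting at the top interface goes from n = 1.51 toward n = 1.59: a half-wave phase shift.
Bottom surface (1.59 → 1.52): reflection off a lower-index medium gives no phase shift.
Net: one phase inversion between the two reflected rays.
With one net inversion, constructive interference in reflection requires 2 n t = (m + ½) λ.
The fifth-smallest nonzero thickness corresponds to m = 4: t = (m + ½) λ / (2 n) = 4.50 × 510 / (2 × 1.59) = 722 nm.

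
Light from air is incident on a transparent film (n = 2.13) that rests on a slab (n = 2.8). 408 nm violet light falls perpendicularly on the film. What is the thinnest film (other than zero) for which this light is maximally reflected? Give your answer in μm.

At the upper boundary (n = 1.0 to n = 2.13) the reflected ray undergoes a half-wave phase shift.
Bottom surface (2.13 → 2.8): reflection off a higher-index medium gives a half-wave phase shift.
Net: no relative phase inversion (both shifts match).
With no net inversion, constructive interference in reflection requires 2 n t = m λ.
Minimum nonzero at m = 1: t = λ / (2 n) = 408 / (2 × 2.13) = 95.8 nm.

0.0958 μm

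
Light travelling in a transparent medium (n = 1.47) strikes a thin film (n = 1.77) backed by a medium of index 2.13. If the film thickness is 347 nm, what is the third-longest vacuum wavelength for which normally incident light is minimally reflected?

Top surface (1.47 → 1.77): reflection off a higher-index medium gives a half-wave phase shift.
Bottom surface (1.77 → 2.13): reflection off a higher-index medium gives a half-wave phase shift.
The two reflections carry the same phase change, so no net offset.
So the condition for destructive reflection is 2 n t = (m + ½) λ.
λ = 2 n t / (m + ½). The third-longest wavelength is m = 2: λ = 2 × 1.77 × 347 / 2.50 = 491 nm.

491 nm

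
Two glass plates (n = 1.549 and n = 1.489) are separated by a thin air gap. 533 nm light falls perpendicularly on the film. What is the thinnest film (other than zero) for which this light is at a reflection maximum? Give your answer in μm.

0.133 μm

Top surface (1.549 → 1.0): reflection off a lower-index medium gives no phase shift.
At the lower boundary (n = 1.0 to n = 1.489) the reflected ray undergoes a half-wave phase shift.
The two reflections differ by half a wavelength.
So the condition for constructive reflection is 2 n t = (m + ½) λ.
Minimum at m = 0: t = λ / (4 n) = 533 / (4 × 1.0) = 133 nm.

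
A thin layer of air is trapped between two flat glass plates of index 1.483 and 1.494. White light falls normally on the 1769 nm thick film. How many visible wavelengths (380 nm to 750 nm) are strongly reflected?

At the upper boundary (n = 1.483 to n = 1.0) the reflected ray undergoes no phase shift.
At the lower boundary (n = 1.0 to n = 1.494) the reflected ray undergoes a half-wave phase shift.
Exactly one π shift → a net half-wave offset.
So the condition for constructive reflection is 2 n t = (m + ½) λ.
λ = 2 n t / (m + ½) = 3538 / (m + ½) nm.
m=4: 786 nm (IR); m=5: 643 nm (visible); m=6: 544 nm (visible); m=7: 472 nm (visible); m=8: 416 nm (visible); m=9: 372 nm (UV).

4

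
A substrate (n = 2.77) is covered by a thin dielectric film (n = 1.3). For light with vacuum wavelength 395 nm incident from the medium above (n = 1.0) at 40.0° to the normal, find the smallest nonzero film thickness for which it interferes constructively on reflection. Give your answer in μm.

At the upper boundary (n = 1.0 to n = 1.3) the reflected ray undergoes a half-wave phase shift.
Ray reflecting at the bottom interface goes from n = 1.3 toward n = 2.77: a half-wave phase shift.
Net: no relative phase inversion (both shifts match).
For maximum reflection here: 2 n t cos θ_r = m λ.
Snell's law: 1.0 sin 40.0° = 1.3 sin θ_r → sin θ_r = 0.494, cos θ_r = 0.869.
Minimum nonzero at m = 1: t = λ / (2 n cos θ_r) = 395 / (2 × 1.3 × 0.869) = 175 nm.

0.175 μm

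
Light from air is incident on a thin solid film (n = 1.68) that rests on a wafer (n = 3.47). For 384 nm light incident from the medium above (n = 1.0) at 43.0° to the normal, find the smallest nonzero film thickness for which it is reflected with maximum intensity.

Ray reflecting at the top interface goes from n = 1.0 toward n = 1.68: a half-wave phase shift.
Bottom surface (1.68 → 3.47): reflection off a higher-index medium gives a half-wave phase shift.
Net: no relative phase inversion (both shifts match).
So the condition for constructive reflection is 2 n t cos θ_r = m λ.
Snell's law: 1.0 sin 43.0° = 1.68 sin θ_r → sin θ_r = 0.406, cos θ_r = 0.914.
Minimum nonzero at m = 1: t = λ / (2 n cos θ_r) = 384 / (2 × 1.68 × 0.914) = 125 nm.

125 nm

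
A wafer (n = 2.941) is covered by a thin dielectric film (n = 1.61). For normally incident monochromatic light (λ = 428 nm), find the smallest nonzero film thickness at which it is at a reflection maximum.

133 nm

At the upper boundary (n = 1.0 to n = 1.61) the reflected ray undergoes a half-wave phase shift.
Ray reflecting at the bottom interface goes from n = 1.61 toward n = 2.941: a half-wave phase shift.
Zero or two π shifts → no net half-wave offset.
With no net inversion, constructive interference in reflection requires 2 n t = m λ.
Minimum nonzero at m = 1: t = λ / (2 n) = 428 / (2 × 1.61) = 133 nm.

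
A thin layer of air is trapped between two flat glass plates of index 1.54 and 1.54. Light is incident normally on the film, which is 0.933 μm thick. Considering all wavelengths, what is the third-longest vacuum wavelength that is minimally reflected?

At the upper boundary (n = 1.54 to n = 1.0) the reflected ray undergoes no phase shift.
Bottom surface (1.0 → 1.54): reflection off a higher-index medium gives a half-wave phase shift.
Exactly one π shift → a net half-wave offset.
With one net inversion, destructive interference in reflection requires 2 n t = m λ.
λ = 2 n t / m. The third-longest wavelength is m = 3: λ = 2 × 1.0 × 933 / 3.00 = 622 nm.

622 nm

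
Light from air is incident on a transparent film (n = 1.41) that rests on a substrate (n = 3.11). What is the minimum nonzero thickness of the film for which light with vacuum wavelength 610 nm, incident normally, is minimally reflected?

108 nm

Top surface (1.0 → 1.41): reflection off a higher-index medium gives a half-wave phase shift.
Bottom surface (1.41 → 3.11): reflection off a higher-index medium gives a half-wave phase shift.
Zero or two π shifts → no net half-wave offset.
For dark reflection here: 2 n t = (m + ½) λ.
Minimum at m = 0: t = λ / (4 n) = 610 / (4 × 1.41) = 108 nm.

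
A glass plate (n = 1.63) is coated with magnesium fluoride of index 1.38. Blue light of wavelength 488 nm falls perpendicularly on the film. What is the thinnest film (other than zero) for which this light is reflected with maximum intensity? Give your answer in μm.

0.177 μm

Top surface (1.0 → 1.38): reflection off a higher-index medium gives a half-wave phase shift.
Bottom surface (1.38 → 1.63): reflection off a higher-index medium gives a half-wave phase shift.
Net: no relative phase inversion (both shifts match).
With no net inversion, constructive interference in reflection requires 2 n t = m λ.
Minimum nonzero at m = 1: t = λ / (2 n) = 488 / (2 × 1.38) = 177 nm.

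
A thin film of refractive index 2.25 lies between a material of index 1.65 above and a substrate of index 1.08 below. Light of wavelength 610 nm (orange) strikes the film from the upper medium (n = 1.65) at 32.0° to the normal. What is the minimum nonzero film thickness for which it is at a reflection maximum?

At the upper boundary (n = 1.65 to n = 2.25) the reflected ray undergoes a half-wave phase shift.
At the lower boundary (n = 2.25 to n = 1.08) the reflected ray undergoes no phase shift.
The two reflections differ by half a wavelength.
With one net inversion, constructive interference in reflection requires 2 n t cos θ_r = (m + ½) λ.
Snell's law: 1.65 sin 32.0° = 2.25 sin θ_r → sin θ_r = 0.389, cos θ_r = 0.921.
Minimum at m = 0: t = λ / (4 n cos θ_r) = 610 / (4 × 2.25 × 0.921) = 73.6 nm.

73.6 nm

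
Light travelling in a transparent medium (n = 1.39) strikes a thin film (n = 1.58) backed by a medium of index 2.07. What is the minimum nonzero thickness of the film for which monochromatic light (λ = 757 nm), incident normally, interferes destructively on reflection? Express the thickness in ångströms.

1198 Å

At the upper boundary (n = 1.39 to n = 1.58) the reflected ray undergoes a half-wave phase shift.
Ray reflecting at the bottom interface goes from n = 1.58 toward n = 2.07: a half-wave phase shift.
Zero or two π shifts → no net half-wave offset.
So the condition for destructive reflection is 2 n t = (m + ½) λ.
Minimum at m = 0: t = λ / (4 n) = 757 / (4 × 1.58) = 120 nm.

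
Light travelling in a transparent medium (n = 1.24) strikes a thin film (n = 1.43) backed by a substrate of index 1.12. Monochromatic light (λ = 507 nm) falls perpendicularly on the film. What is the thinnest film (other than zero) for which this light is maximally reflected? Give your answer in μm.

0.0886 μm

At the upper boundary (n = 1.24 to n = 1.43) the reflected ray undergoes a half-wave phase shift.
Ray reflecting at the bottom interface goes from n = 1.43 toward n = 1.12: no phase shift.
The two reflections differ by half a wavelength.
With one net inversion, constructive interference in reflection requires 2 n t = (m + ½) λ.
Minimum at m = 0: t = λ / (4 n) = 507 / (4 × 1.43) = 88.6 nm.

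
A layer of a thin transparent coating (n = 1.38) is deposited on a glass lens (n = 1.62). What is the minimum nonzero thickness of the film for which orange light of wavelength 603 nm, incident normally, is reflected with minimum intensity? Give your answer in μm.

Top surface (1.0 → 1.38): reflection off a higher-index medium gives a half-wave phase shift.
Ray reflecting at the bottom interface goes from n = 1.38 toward n = 1.62: a half-wave phase shift.
The two reflections carry the same phase change, so no net offset.
So the condition for destructive reflection is 2 n t = (m + ½) λ.
Minimum at m = 0: t = λ / (4 n) = 603 / (4 × 1.38) = 109 nm.

0.109 μm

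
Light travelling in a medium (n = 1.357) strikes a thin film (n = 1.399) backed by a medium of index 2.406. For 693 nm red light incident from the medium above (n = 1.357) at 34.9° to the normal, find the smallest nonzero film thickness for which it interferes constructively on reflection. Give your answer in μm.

0.298 μm

At the upper boundary (n = 1.357 to n = 1.399) the reflected ray undergoes a half-wave phase shift.
At the lower boundary (n = 1.399 to n = 2.406) the reflected ray undergoes a half-wave phase shift.
The two reflections carry the same phase change, so no net offset.
So the condition for constructive reflection is 2 n t cos θ_r = m λ.
Snell's law: 1.357 sin 34.9° = 1.399 sin θ_r → sin θ_r = 0.555, cos θ_r = 0.832.
Minimum nonzero at m = 1: t = λ / (2 n cos θ_r) = 693 / (2 × 1.399 × 0.832) = 298 nm.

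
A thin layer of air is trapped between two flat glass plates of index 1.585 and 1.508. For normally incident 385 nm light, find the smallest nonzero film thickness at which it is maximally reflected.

Top surface (1.585 → 1.0): reflection off a lower-index medium gives no phase shift.
At the lower boundary (n = 1.0 to n = 1.508) the reflected ray undergoes a half-wave phase shift.
Exactly one π shift → a net half-wave offset.
With one net inversion, constructive interference in reflection requires 2 n t = (m + ½) λ.
Minimum at m = 0: t = λ / (4 n) = 385 / (4 × 1.0) = 96.3 nm.

96.3 nm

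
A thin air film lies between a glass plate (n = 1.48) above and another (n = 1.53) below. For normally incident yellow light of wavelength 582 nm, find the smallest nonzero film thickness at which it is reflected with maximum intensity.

Top surface (1.48 → 1.0): reflection off a lower-index medium gives no phase shift.
Bottom surface (1.0 → 1.53): reflection off a higher-index medium gives a half-wave phase shift.
Net: one phase inversion between the two reflected rays.
So the condition for constructive reflection is 2 n t = (m + ½) λ.
Minimum at m = 0: t = λ / (4 n) = 582 / (4 × 1.0) = 146 nm.

146 nm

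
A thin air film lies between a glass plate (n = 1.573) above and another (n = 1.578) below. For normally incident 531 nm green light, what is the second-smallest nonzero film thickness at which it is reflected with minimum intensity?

531 nm

At the upper boundary (n = 1.573 to n = 1.0) the reflected ray undergoes no phase shift.
Ray reflecting at the bottom interface goes from n = 1.0 toward n = 1.578: a half-wave phase shift.
Exactly one π shift → a net half-wave offset.
With one net inversion, destructive interference in reflection requires 2 n t = m λ.
The second-smallest nonzero thickness corresponds to m = 2: t = m λ / (2 n) = 2.00 × 531 / (2 × 1.0) = 531 nm.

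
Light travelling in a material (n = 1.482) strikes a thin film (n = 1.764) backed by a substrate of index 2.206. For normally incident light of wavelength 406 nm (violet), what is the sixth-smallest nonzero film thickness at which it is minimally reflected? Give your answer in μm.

Ray reflecting at the top interface goes from n = 1.482 toward n = 1.764: a half-wave phase shift.
Ray reflecting at the bottom interface goes from n = 1.764 toward n = 2.206: a half-wave phase shift.
Net: no relative phase inversion (both shifts match).
So the condition for destructive reflection is 2 n t = (m + ½) λ.
The sixth-smallest nonzero thickness corresponds to m = 5: t = (m + ½) λ / (2 n) = 5.50 × 406 / (2 × 1.764) = 633 nm.

0.633 μm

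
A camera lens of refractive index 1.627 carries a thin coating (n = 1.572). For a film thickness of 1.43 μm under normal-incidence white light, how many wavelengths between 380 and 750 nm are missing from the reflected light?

6

Ray reflecting at the top interface goes from n = 1.0 toward n = 1.572: a half-wave phase shift.
Bottom surface (1.572 → 1.627): reflection off a higher-index medium gives a half-wave phase shift.
The two reflections carry the same phase change, so no net offset.
With no net inversion, destructive interference in reflection requires 2 n t = (m + ½) λ.
λ = 2 n t / (m + ½) = 4496 / (m + ½) nm.
m=5: 817 nm (IR); m=6: 692 nm (visible); m=7: 599 nm (visible); m=8: 529 nm (visible); m=9: 473 nm (visible); m=10: 428 nm (visible); m=11: 391 nm (visible); m=12: 360 nm (UV).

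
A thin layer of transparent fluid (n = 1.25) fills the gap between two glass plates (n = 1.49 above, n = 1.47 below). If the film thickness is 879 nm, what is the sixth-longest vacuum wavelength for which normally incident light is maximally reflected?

400 nm

Top surface (1.49 → 1.25): reflection off a lower-index medium gives no phase shift.
Ray reflecting at the bottom interface goes from n = 1.25 toward n = 1.47: a half-wave phase shift.
The two reflections differ by half a wavelength.
For maximum reflection here: 2 n t = (m + ½) λ.
λ = 2 n t / (m + ½). The sixth-longest wavelength is m = 5: λ = 2 × 1.25 × 879 / 5.50 = 400 nm.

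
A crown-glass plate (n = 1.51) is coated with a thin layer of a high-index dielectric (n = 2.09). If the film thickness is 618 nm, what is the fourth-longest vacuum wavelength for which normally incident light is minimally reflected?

646 nm

Top surface (1.0 → 2.09): reflection off a higher-index medium gives a half-wave phase shift.
At the lower boundary (n = 2.09 to n = 1.51) the reflected ray undergoes no phase shift.
Net: one phase inversion between the two reflected rays.
So the condition for destructive reflection is 2 n t = m λ.
λ = 2 n t / m. The fourth-longest wavelength is m = 4: λ = 2 × 2.09 × 618 / 4.00 = 646 nm.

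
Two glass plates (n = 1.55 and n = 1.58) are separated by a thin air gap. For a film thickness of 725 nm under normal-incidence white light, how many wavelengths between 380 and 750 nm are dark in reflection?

Top surface (1.55 → 1.0): reflection off a lower-index medium gives no phase shift.
At the lower boundary (n = 1.0 to n = 1.58) the reflected ray undergoes a half-wave phase shift.
Net: one phase inversion between the two reflected rays.
For weak reflection here: 2 n t = m λ.
λ = 2 n t / m = 1450 / m nm.
m=1: 1450 nm (IR); m=2: 725 nm (visible); m=3: 483 nm (visible); m=4: 363 nm (UV).

2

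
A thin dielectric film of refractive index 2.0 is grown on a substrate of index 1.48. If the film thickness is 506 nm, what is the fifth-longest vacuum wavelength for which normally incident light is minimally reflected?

Top surface (1.0 → 2.0): reflection off a higher-index medium gives a half-wave phase shift.
Bottom surface (2.0 → 1.48): reflection off a lower-index medium gives no phase shift.
Net: one phase inversion between the two reflected rays.
For dark reflection here: 2 n t = m λ.
λ = 2 n t / m. The fifth-longest wavelength is m = 5: λ = 2 × 2.0 × 506 / 5.00 = 405 nm.

405 nm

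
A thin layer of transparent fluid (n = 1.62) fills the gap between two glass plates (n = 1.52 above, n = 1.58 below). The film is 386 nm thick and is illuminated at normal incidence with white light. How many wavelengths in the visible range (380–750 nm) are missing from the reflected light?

2

At the upper boundary (n = 1.52 to n = 1.62) the reflected ray undergoes a half-wave phase shift.
Bottom surface (1.62 → 1.58): reflection off a lower-index medium gives no phase shift.
Net: one phase inversion between the two reflected rays.
So the condition for destructive reflection is 2 n t = m λ.
λ = 2 n t / m = 1251 / m nm.
m=1: 1251 nm (IR); m=2: 625 nm (visible); m=3: 417 nm (visible); m=4: 313 nm (UV).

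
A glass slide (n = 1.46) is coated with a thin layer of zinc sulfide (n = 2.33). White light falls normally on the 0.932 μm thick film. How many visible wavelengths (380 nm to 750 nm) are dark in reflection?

Top surface (1.0 → 2.33): reflection off a higher-index medium gives a half-wave phase shift.
Ray reflecting at the bottom interface goes from n = 2.33 toward n = 1.46: no phase shift.
The two reflections differ by half a wavelength.
For dark reflection here: 2 n t = m λ.
λ = 2 n t / m = 4343 / m nm.
m=5: 869 nm (IR); m=6: 724 nm (visible); m=7: 620 nm (visible); m=8: 543 nm (visible); m=9: 483 nm (visible); m=10: 434 nm (visible); m=11: 395 nm (visible); m=12: 362 nm (UV).

6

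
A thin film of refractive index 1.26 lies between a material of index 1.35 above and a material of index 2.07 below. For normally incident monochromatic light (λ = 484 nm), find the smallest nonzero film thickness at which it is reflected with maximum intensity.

Ray reflecting at the top interface goes from n = 1.35 toward n = 1.26: no phase shift.
Bottom surface (1.26 → 2.07): reflection off a higher-index medium gives a half-wave phase shift.
Net: one phase inversion between the two reflected rays.
So the condition for constructive reflection is 2 n t = (m + ½) λ.
Minimum at m = 0: t = λ / (4 n) = 484 / (4 × 1.26) = 96.0 nm.

96.0 nm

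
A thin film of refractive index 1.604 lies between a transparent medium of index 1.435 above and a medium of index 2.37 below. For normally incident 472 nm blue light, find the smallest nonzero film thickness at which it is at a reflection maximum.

147 nm

Ray reflecting at the top interface goes from n = 1.435 toward n = 1.604: a half-wave phase shift.
Ray reflecting at the bottom interface goes from n = 1.604 toward n = 2.37: a half-wave phase shift.
Net: no relative phase inversion (both shifts match).
So the condition for constructive reflection is 2 n t = m λ.
Minimum nonzero at m = 1: t = λ / (2 n) = 472 / (2 × 1.604) = 147 nm.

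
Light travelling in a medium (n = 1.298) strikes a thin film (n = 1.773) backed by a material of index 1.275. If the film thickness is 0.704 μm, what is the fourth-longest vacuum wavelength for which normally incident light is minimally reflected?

624 nm

Top surface (1.298 → 1.773): reflection off a higher-index medium gives a half-wave phase shift.
Ray reflecting at the bottom interface goes from n = 1.773 toward n = 1.275: no phase shift.
Exactly one π shift → a net half-wave offset.
For minimum reflection here: 2 n t = m λ.
λ = 2 n t / m. The fourth-longest wavelength is m = 4: λ = 2 × 1.773 × 704 / 4.00 = 624 nm.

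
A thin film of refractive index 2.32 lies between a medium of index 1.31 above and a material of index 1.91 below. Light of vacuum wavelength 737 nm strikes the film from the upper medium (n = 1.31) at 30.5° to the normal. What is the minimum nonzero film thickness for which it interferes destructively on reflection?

166 nm

Ray reflecting at the top interface goes from n = 1.31 toward n = 2.32: a half-wave phase shift.
Bottom surface (2.32 → 1.91): reflection off a lower-index medium gives no phase shift.
Exactly one π shift → a net half-wave offset.
For weak reflection here: 2 n t cos θ_r = m λ.
Snell's law: 1.31 sin 30.5° = 2.32 sin θ_r → sin θ_r = 0.287, cos θ_r = 0.958.
Minimum nonzero at m = 1: t = λ / (2 n cos θ_r) = 737 / (2 × 2.32 × 0.958) = 166 nm.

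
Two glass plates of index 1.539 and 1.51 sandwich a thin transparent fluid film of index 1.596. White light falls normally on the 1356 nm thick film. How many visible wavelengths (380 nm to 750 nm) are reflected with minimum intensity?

6

Top surface (1.539 → 1.596): reflection off a higher-index medium gives a half-wave phase shift.
At the lower boundary (n = 1.596 to n = 1.51) the reflected ray undergoes no phase shift.
The two reflections differ by half a wavelength.
With one net inversion, destructive interference in reflection requires 2 n t = m λ.
λ = 2 n t / m = 4328 / m nm.
m=5: 866 nm (IR); m=6: 721 nm (visible); m=7: 618 nm (visible); m=8: 541 nm (visible); m=9: 481 nm (visible); m=10: 433 nm (visible); m=11: 393 nm (visible); m=12: 361 nm (UV).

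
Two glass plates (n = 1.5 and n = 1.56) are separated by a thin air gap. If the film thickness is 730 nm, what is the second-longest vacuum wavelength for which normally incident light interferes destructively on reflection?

Top surface (1.5 → 1.0): reflection off a lower-index medium gives no phase shift.
At the lower boundary (n = 1.0 to n = 1.56) the reflected ray undergoes a half-wave phase shift.
The two reflections differ by half a wavelength.
So the condition for destructive reflection is 2 n t = m λ.
λ = 2 n t / m. The second-longest wavelength is m = 2: λ = 2 × 1.0 × 730 / 2.00 = 730 nm.

730 nm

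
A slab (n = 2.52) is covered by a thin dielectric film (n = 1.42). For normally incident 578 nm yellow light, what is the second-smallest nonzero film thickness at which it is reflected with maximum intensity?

407 nm

At the upper boundary (n = 1.0 to n = 1.42) the reflected ray undergoes a half-wave phase shift.
Bottom surface (1.42 → 2.52): reflection off a higher-index medium gives a half-wave phase shift.
The two reflections carry the same phase change, so no net offset.
For bright reflection here: 2 n t = m λ.
The second-smallest nonzero thickness corresponds to m = 2: t = m λ / (2 n) = 2.00 × 578 / (2 × 1.42) = 407 nm.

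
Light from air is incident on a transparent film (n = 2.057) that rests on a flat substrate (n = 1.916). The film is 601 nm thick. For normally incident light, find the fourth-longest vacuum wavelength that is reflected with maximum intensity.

Ray reflecting at the top interface goes from n = 1.0 toward n = 2.057: a half-wave phase shift.
Bottom surface (2.057 → 1.916): reflection off a lower-index medium gives no phase shift.
Net: one phase inversion between the two reflected rays.
With one net inversion, constructive interference in reflection requires 2 n t = (m + ½) λ.
λ = 2 n t / (m + ½). The fourth-longest wavelength is m = 3: λ = 2 × 2.057 × 601 / 3.50 = 706 nm.

706 nm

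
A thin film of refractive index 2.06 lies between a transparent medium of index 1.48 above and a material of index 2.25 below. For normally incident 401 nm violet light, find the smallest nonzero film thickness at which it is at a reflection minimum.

At the upper boundary (n = 1.48 to n = 2.06) the reflected ray undergoes a half-wave phase shift.
Ray reflecting at the bottom interface goes from n = 2.06 toward n = 2.25: a half-wave phase shift.
The two reflections carry the same phase change, so no net offset.
So the condition for destructive reflection is 2 n t = (m + ½) λ.
Minimum at m = 0: t = λ / (4 n) = 401 / (4 × 2.06) = 48.7 nm.

48.7 nm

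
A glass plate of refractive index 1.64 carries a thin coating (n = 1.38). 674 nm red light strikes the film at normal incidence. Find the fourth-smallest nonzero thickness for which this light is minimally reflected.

855 nm

At the upper boundary (n = 1.0 to n = 1.38) the reflected ray undergoes a half-wave phase shift.
Bottom surface (1.38 → 1.64): reflection off a higher-index medium gives a half-wave phase shift.
Net: no relative phase inversion (both shifts match).
For weak reflection here: 2 n t = (m + ½) λ.
The fourth-smallest nonzero thickness corresponds to m = 3: t = (m + ½) λ / (2 n) = 3.50 × 674 / (2 × 1.38) = 855 nm.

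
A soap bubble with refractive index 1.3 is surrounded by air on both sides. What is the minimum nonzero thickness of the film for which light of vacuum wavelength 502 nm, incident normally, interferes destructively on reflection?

Top surface (1.0 → 1.3): reflection off a higher-index medium gives a half-wave phase shift.
At the lower boundary (n = 1.3 to n = 1.0) the reflected ray undergoes no phase shift.
Exactly one π shift → a net half-wave offset.
For minimum reflection here: 2 n t = m λ.
Minimum nonzero at m = 1: t = λ / (2 n) = 502 / (2 × 1.3) = 193 nm.

193 nm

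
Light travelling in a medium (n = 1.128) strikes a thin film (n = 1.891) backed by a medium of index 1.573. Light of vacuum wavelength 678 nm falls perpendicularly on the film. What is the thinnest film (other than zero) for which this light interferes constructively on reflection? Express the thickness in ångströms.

896 Å

At the upper boundary (n = 1.128 to n = 1.891) the reflected ray undergoes a half-wave phase shift.
At the lower boundary (n = 1.891 to n = 1.573) the reflected ray undergoes no phase shift.
Exactly one π shift → a net half-wave offset.
With one net inversion, constructive interference in reflection requires 2 n t = (m + ½) λ.
Minimum at m = 0: t = λ / (4 n) = 678 / (4 × 1.891) = 89.6 nm.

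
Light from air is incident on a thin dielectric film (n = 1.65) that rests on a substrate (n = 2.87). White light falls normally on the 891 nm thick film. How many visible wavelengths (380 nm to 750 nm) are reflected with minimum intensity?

4

At the upper boundary (n = 1.0 to n = 1.65) the reflected ray undergoes a half-wave phase shift.
Ray reflecting at the bottom interface goes from n = 1.65 toward n = 2.87: a half-wave phase shift.
The two reflections carry the same phase change, so no net offset.
For dark reflection here: 2 n t = (m + ½) λ.
λ = 2 n t / (m + ½) = 2940 / (m + ½) nm.
m=3: 840 nm (IR); m=4: 653 nm (visible); m=5: 535 nm (visible); m=6: 452 nm (visible); m=7: 392 nm (visible); m=8: 346 nm (UV).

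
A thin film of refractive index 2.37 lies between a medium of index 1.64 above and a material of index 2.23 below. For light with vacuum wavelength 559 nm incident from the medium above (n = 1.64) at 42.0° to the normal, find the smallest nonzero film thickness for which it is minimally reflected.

133 nm

Top surface (1.64 → 2.37): reflection off a higher-index medium gives a half-wave phase shift.
Bottom surface (2.37 → 2.23): reflection off a lower-index medium gives no phase shift.
Exactly one π shift → a net half-wave offset.
With one net inversion, destructive interference in reflection requires 2 n t cos θ_r = m λ.
Snell's law: 1.64 sin 42.0° = 2.37 sin θ_r → sin θ_r = 0.463, cos θ_r = 0.886.
Minimum nonzero at m = 1: t = λ / (2 n cos θ_r) = 559 / (2 × 2.37 × 0.886) = 133 nm.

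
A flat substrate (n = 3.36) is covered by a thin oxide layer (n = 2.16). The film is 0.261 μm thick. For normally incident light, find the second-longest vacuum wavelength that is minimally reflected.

Top surface (1.0 → 2.16): reflection off a higher-index medium gives a half-wave phase shift.
Bottom surface (2.16 → 3.36): reflection off a higher-index medium gives a half-wave phase shift.
Zero or two π shifts → no net half-wave offset.
With no net inversion, destructive interference in reflection requires 2 n t = (m + ½) λ.
λ = 2 n t / (m + ½). The second-longest wavelength is m = 1: λ = 2 × 2.16 × 261 / 1.50 = 752 nm.

752 nm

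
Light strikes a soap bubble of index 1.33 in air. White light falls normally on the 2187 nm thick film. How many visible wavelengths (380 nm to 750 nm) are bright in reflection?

7

Ray reflecting at the top interface goes from n = 1.0 toward n = 1.33: a half-wave phase shift.
At the lower boundary (n = 1.33 to n = 1.0) the reflected ray undergoes no phase shift.
Exactly one π shift → a net half-wave offset.
With one net inversion, constructive interference in reflection requires 2 n t = (m + ½) λ.
λ = 2 n t / (m + ½) = 5817 / (m + ½) nm.
m=7: 776 nm (IR); m=8: 684 nm (visible); m=9: 612 nm (visible); m=10: 554 nm (visible); m=11: 506 nm (visible); m=12: 465 nm (visible); m=13: 431 nm (visible); m=14: 401 nm (visible); m=15: 375 nm (UV).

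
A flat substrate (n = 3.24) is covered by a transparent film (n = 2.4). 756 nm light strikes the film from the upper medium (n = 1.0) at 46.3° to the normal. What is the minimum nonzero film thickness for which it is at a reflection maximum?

Ray reflecting at the top interface goes from n = 1.0 toward n = 2.4: a half-wave phase shift.
At the lower boundary (n = 2.4 to n = 3.24) the reflected ray undergoes a half-wave phase shift.
The two reflections carry the same phase change, so no net offset.
With no net inversion, constructive interference in reflection requires 2 n t cos θ_r = m λ.
Snell's law: 1.0 sin 46.3° = 2.4 sin θ_r → sin θ_r = 0.301, cos θ_r = 0.954.
Minimum nonzero at m = 1: t = λ / (2 n cos θ_r) = 756 / (2 × 2.4 × 0.954) = 165 nm.

165 nm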